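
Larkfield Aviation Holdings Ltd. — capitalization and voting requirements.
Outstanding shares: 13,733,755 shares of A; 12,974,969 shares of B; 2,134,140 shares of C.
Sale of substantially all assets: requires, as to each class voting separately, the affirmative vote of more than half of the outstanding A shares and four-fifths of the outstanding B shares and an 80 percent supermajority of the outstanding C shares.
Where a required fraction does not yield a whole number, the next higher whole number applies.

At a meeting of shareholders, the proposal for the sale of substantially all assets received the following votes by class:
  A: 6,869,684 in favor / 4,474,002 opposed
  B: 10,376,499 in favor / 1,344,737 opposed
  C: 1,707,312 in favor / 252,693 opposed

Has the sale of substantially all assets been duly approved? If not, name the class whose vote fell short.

A: a majority of 13733755 is 6866878; 6,866,878 required, 6,869,684 in favor — approved.
B: 4/5 of 12974969 = 10379975.20, rounded up to 10379976; 10,379,976 required, 10,376,499 in favor — not approved.
C: 4/5 of 2134140 = 1707312; 1,707,312 required, 1,707,312 in favor — approved.

Not approved — the B shares did not give the required vote.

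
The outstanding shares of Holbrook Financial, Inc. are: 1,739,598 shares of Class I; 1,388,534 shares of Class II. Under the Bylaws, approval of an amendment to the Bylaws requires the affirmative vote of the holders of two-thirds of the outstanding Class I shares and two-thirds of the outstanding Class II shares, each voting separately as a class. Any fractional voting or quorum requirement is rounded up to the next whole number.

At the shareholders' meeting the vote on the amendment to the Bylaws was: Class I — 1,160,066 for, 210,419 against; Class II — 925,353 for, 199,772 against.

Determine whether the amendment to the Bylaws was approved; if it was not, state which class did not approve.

Class I: 2/3 of 1739598 = 1159732; 1,159,732 required, 1,160,066 in favor — approved.
Class II: 2/3 of 1388534 = 925689.33, rounded up to 925690; 925,690 required, 925,353 in favor — not approved.

Not approved — the Class II shares did not give the required vote.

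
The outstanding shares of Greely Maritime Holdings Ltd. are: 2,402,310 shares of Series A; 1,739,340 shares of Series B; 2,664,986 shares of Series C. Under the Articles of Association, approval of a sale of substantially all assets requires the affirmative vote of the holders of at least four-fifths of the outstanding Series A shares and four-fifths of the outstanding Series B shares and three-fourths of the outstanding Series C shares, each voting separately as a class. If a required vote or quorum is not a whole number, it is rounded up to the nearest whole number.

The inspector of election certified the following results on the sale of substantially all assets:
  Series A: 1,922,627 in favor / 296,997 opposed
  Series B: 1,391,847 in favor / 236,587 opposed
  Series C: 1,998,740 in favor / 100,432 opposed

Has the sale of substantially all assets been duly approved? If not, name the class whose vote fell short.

Series A: 4/5 of 2402310 = 1921848; 1,921,848 required, 1,922,627 in favor — approved.
Series B: 4/5 of 1739340 = 1391472; 1,391,472 required, 1,391,847 in favor — approved.
Series C: 3/4 of 2664986 = 1998739.50, rounded up to 1998740; 1,998,740 required, 1,998,740 in favor — approved.

Approved — every class gave the required vote.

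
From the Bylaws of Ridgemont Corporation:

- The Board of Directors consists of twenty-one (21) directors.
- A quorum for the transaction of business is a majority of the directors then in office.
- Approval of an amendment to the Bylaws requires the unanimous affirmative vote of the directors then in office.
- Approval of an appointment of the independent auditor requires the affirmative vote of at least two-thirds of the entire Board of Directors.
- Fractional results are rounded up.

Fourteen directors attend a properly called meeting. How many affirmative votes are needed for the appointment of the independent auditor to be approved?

14

The appointment of the independent auditor requires two-thirds of the entire Board of Directors (21).
2/3 of 21 = 14.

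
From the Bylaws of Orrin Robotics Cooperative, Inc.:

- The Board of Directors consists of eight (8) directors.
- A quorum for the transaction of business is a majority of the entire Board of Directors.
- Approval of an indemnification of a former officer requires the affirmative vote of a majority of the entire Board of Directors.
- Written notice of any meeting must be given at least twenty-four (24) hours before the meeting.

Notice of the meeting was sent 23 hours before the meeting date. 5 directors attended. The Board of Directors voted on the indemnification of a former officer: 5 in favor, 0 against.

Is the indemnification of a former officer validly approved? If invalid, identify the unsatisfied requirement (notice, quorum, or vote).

Invalid — notice requirement not satisfied.

Notice: 23 hours given; 24 required (23 < 24). Not satisfied.
Quorum: 5 present; quorum is 5. Satisfied.
Vote: the indemnification of a former officer requires a majority of the entire Board of Directors (8). A majority of 8 is 5, so 5 affirmative votes are needed; 5 voted in favor. Satisfied.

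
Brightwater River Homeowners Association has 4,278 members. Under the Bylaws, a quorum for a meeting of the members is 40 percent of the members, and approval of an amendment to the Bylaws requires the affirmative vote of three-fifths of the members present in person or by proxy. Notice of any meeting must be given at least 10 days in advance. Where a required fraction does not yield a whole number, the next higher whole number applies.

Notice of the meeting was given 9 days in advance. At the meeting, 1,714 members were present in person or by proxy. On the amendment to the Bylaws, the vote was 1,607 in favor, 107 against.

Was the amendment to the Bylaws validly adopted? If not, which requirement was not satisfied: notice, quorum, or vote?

Invalid — notice requirement not satisfied.

Notice: 9 days given; 10 required. Not satisfied.
Quorum: 40% of 4,278 = 1,711.20, rounded up to 1,712; 1,714 present. Satisfied.
Vote: requires three-fifths of those present (1,714); 3/5 of 1714 = 1028.40, rounded up to 1029, so 1,029 needed; 1,607 in favor. Satisfied.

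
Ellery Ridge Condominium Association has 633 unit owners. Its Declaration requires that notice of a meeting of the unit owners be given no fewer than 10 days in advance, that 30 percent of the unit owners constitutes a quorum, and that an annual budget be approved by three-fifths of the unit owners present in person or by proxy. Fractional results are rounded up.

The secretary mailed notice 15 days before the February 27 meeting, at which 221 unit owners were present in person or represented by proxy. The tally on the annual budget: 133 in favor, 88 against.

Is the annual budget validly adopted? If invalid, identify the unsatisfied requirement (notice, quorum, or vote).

Notice: 15 days given; 10 required. Satisfied.
Quorum: 30% of 633 = 189.90, rounded up to 190; 221 present. Satisfied.
Vote: requires three-fifths of those present (221); 3/5 of 221 = 132.60, rounded up to 133, so 133 needed; 133 in favor. Satisfied.

Valid — all requirements satisfied.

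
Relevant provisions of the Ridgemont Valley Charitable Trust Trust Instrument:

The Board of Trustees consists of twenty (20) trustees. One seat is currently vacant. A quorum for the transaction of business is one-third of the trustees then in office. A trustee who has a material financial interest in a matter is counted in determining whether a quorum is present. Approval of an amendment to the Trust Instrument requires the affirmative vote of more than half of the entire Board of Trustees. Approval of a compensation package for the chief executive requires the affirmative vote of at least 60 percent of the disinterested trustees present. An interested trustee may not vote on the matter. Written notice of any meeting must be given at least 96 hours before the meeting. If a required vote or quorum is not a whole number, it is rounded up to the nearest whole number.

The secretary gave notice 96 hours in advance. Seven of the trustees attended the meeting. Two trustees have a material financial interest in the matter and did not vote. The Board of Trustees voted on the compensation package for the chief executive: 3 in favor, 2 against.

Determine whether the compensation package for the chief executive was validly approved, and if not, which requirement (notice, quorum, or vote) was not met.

Notice: 96 hours given; 96 required (96 ≥ 96). Satisfied.
Quorum: 7 present (interested trustees count toward quorum); quorum is 7. Satisfied.
Vote: the compensation package for the chief executive requires three-fifths of the disinterested trustees present (7 − 2 = 5). 3/5 of 5 = 3, so 3 affirmative votes are needed; 3 voted in favor. Satisfied.

Valid — all requirements satisfied.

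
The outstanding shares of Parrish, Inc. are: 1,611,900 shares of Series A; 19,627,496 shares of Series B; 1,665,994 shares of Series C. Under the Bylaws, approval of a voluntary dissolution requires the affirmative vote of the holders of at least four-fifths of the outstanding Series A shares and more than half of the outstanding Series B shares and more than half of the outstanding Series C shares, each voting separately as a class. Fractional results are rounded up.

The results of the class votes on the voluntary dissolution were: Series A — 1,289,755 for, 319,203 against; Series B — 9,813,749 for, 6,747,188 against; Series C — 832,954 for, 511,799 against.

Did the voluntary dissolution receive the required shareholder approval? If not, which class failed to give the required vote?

Not approved — the Series C shares did not give the required vote.

Series A: 4/5 of 1611900 = 1289520; 1,289,520 required, 1,289,755 in favor — approved.
Series B: a majority of 19627496 is 9813749; 9,813,749 required, 9,813,749 in favor — approved.
Series C: a majority of 1665994 is 832998; 832,998 required, 832,954 in favor — not approved.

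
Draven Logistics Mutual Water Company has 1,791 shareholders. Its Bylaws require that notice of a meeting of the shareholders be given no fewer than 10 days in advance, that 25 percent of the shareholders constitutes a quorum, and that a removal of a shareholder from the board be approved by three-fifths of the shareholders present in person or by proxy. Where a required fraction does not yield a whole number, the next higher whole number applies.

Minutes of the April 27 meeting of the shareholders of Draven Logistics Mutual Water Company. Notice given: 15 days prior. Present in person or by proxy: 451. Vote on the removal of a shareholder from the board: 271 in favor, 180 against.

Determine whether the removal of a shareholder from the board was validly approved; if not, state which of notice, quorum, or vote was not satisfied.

Notice: 15 days given; 10 required. Satisfied.
Quorum: 25% of 1,791 = 447.75, rounded up to 448; 451 present. Satisfied.
Vote: requires three-fifths of those present (451); 3/5 of 451 = 270.60, rounded up to 271, so 271 needed; 271 in favor. Satisfied.

Valid — all requirements satisfied.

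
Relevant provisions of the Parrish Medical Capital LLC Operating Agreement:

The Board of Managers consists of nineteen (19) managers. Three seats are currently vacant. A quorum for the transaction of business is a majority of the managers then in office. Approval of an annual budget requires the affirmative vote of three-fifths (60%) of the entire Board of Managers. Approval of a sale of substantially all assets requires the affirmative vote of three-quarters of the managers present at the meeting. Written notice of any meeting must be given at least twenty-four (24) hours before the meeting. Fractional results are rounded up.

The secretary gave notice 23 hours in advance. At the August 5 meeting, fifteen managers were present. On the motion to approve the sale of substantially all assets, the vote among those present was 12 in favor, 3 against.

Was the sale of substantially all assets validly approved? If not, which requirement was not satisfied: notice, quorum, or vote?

Notice: 23 hours given; 24 required (23 < 24). Not satisfied.
Quorum: 15 present; quorum is 9. Satisfied.
Vote: the sale of substantially all assets requires three-fourths of the managers present (15). 3/4 of 15 = 11.25, rounded up to 12, so 12 affirmative votes are needed; 12 voted in favor. Satisfied.

Invalid — notice requirement not satisfied.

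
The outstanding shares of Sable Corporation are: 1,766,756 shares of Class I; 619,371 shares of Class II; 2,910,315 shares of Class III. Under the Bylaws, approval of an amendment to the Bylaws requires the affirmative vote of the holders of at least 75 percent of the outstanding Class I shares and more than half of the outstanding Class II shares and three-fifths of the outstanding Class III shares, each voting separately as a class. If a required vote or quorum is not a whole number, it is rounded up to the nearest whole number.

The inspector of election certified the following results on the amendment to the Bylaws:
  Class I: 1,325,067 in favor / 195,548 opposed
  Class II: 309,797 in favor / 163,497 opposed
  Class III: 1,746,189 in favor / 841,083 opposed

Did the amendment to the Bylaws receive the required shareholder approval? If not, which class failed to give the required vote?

Class I: 3/4 of 1766756 = 1325067; 1,325,067 required, 1,325,067 in favor — approved.
Class II: a majority of 619371 is 309686; 309,686 required, 309,797 in favor — approved.
Class III: 3/5 of 2910315 = 1746189; 1,746,189 required, 1,746,189 in favor — approved.

Approved — every class gave the required vote.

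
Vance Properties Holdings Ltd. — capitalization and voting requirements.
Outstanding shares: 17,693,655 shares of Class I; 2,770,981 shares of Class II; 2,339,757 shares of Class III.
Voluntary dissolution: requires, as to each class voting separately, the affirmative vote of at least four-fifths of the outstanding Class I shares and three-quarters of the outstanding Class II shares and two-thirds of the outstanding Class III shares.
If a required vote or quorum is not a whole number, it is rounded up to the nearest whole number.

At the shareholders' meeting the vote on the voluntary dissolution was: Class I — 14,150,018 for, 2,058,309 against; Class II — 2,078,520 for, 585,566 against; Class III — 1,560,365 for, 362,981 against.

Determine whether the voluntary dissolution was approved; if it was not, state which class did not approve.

Not approved — the Class I shares did not give the required vote.

Class I: 4/5 of 17693655 = 14154924; 14,154,924 required, 14,150,018 in favor — not approved.
Class II: 3/4 of 2770981 = 2078235.75, rounded up to 2078236; 2,078,236 required, 2,078,520 in favor — approved.
Class III: 2/3 of 2339757 = 1559838; 1,559,838 required, 1,560,365 in favor — approved.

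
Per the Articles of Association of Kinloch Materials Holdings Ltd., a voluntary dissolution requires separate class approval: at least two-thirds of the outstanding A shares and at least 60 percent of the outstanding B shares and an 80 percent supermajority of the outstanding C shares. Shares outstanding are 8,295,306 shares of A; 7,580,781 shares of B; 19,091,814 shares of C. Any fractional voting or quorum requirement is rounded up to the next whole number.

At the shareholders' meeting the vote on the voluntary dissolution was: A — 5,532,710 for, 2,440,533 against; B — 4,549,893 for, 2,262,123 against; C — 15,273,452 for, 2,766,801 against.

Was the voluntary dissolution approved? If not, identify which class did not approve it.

Approved — every class gave the required vote.

A: 2/3 of 8295306 = 5530204; 5,530,204 required, 5,532,710 in favor — approved.
B: 3/5 of 7580781 = 4548468.60, rounded up to 4548469; 4,548,469 required, 4,549,893 in favor — approved.
C: 4/5 of 19091814 = 15273451.20, rounded up to 15273452; 15,273,452 required, 15,273,452 in favor — approved.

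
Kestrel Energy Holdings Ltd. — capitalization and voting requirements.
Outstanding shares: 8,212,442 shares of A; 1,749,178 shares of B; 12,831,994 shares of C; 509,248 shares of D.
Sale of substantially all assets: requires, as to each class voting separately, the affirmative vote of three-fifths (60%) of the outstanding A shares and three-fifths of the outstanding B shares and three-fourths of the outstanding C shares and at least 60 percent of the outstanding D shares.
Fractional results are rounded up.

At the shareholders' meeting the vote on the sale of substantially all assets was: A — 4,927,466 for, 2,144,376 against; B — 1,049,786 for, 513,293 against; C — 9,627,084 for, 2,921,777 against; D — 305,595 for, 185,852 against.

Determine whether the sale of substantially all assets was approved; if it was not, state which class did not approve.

A: 3/5 of 8212442 = 4927465.20, rounded up to 4927466; 4,927,466 required, 4,927,466 in favor — approved.
B: 3/5 of 1749178 = 1049506.80, rounded up to 1049507; 1,049,507 required, 1,049,786 in favor — approved.
C: 3/4 of 12831994 = 9623995.50, rounded up to 9623996; 9,623,996 required, 9,627,084 in favor — approved.
D: 3/5 of 509248 = 305548.80, rounded up to 305549; 305,549 required, 305,595 in favor — approved.

Approved — every class gave the required vote.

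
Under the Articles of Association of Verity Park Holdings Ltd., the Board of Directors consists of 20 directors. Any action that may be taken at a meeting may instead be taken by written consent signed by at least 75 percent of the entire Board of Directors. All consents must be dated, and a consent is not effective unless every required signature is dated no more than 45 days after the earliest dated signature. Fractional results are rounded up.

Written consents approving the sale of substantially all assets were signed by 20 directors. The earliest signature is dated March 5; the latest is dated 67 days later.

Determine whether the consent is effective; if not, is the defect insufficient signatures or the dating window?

Signatures required: at least 75 percent of 20 — 3/4 of 20 = 15, so 15 needed; 20 signed. Sufficient.
Dating window: the latest signature is 67 days after the earliest; the limit is 45 days. Outside the window.

Not effective — dating-window requirement not satisfied.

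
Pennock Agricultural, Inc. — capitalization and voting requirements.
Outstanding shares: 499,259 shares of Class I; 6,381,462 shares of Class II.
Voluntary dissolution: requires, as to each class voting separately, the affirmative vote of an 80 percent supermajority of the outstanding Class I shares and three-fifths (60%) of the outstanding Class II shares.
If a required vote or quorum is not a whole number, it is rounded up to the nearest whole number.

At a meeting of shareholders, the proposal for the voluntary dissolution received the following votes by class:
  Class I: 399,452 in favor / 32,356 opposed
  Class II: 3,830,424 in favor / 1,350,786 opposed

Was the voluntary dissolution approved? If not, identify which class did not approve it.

Approved — every class gave the required vote.

Class I: 4/5 of 499259 = 399407.20, rounded up to 399408; 399,408 required, 399,452 in favor — approved.
Class II: 3/5 of 6381462 = 3828877.20, rounded up to 3828878; 3,828,878 required, 3,830,424 in favor — approved.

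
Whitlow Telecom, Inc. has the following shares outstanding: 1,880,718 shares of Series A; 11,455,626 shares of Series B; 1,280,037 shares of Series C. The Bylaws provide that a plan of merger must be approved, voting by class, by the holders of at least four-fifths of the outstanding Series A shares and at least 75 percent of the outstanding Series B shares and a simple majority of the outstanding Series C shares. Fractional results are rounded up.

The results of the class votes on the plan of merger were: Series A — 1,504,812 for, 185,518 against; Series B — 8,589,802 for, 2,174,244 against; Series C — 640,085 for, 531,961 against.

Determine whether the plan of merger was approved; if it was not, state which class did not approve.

Series A: 4/5 of 1880718 = 1504574.40, rounded up to 1504575; 1,504,575 required, 1,504,812 in favor — approved.
Series B: 3/4 of 11455626 = 8591719.50, rounded up to 8591720; 8,591,720 required, 8,589,802 in favor — not approved.
Series C: a majority of 1280037 is 640019; 640,019 required, 640,085 in favor — approved.

Not approved — the Series B shares did not give the required vote.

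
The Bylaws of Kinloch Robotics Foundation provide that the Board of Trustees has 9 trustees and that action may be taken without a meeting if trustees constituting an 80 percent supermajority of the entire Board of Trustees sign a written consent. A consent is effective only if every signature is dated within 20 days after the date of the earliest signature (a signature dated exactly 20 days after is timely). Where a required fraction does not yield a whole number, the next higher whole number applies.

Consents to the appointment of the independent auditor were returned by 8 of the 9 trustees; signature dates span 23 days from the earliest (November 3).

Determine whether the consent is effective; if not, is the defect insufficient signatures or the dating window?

Signatures required: an 80 percent supermajority of 9 — 4/5 of 9 = 7.20, rounded up to 8, so 8 needed; 8 signed. Sufficient.
Dating window: the latest signature is 23 days after the earliest; the limit is 20 days. Outside the window.

Not effective — dating-window requirement not satisfied.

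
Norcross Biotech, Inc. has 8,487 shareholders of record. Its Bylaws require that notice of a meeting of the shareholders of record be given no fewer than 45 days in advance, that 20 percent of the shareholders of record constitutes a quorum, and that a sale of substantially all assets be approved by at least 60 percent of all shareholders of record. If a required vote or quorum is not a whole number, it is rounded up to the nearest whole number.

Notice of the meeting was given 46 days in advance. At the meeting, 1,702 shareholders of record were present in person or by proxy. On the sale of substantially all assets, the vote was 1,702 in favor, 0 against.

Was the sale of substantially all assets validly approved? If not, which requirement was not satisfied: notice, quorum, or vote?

Notice: 46 days given; 45 required. Satisfied.
Quorum: 20% of 8,487 = 1,697.40, rounded up to 1,698; 1,702 present. Satisfied.
Vote: requires three-fifths of all shareholders of record (8,487); 3/5 of 8487 = 5092.20, rounded up to 5093, so 5,093 needed; 1,702 in favor. Not satisfied.

Invalid — vote requirement not satisfied.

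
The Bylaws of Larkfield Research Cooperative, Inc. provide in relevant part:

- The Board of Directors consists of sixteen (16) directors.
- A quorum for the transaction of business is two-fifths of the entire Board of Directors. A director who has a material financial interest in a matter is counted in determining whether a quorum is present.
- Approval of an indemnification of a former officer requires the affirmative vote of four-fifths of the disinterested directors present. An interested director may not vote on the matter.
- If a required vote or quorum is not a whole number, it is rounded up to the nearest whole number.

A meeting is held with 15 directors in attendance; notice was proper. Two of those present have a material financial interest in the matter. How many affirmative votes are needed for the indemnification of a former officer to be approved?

The indemnification of a former officer requires four-fifths of the disinterested directors present (15 − 2 = 13).
4/5 of 13 = 10.40, rounded up to 11.

11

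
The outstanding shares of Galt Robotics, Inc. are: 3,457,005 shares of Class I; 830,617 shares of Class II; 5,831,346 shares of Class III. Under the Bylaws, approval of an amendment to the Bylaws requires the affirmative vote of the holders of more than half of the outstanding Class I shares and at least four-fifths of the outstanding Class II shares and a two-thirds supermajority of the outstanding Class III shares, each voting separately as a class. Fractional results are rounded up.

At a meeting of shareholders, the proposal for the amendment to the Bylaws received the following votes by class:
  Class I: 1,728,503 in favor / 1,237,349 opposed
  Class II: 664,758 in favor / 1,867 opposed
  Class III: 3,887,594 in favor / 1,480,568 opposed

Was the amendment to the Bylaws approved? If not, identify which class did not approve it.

Class I: a majority of 3457005 is 1728503; 1,728,503 required, 1,728,503 in favor — approved.
Class II: 4/5 of 830617 = 664493.60, rounded up to 664494; 664,494 required, 664,758 in favor — approved.
Class III: 2/3 of 5831346 = 3887564; 3,887,564 required, 3,887,594 in favor — approved.

Approved — every class gave the required vote.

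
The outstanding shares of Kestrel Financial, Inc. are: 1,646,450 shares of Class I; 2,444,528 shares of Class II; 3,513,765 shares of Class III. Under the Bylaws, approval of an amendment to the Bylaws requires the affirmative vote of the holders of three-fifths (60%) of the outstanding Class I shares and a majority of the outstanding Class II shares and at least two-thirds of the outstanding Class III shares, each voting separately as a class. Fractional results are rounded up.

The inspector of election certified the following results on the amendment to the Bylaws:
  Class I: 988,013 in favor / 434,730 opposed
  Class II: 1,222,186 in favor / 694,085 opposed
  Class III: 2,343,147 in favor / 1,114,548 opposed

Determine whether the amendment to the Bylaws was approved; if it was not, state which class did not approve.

Not approved — the Class II shares did not give the required vote.

Class I: 3/5 of 1646450 = 987870; 987,870 required, 988,013 in favor — approved.
Class II: a majority of 2444528 is 1222265; 1,222,265 required, 1,222,186 in favor — not approved.
Class III: 2/3 of 3513765 = 2342510; 2,342,510 required, 2,343,147 in favor — approved.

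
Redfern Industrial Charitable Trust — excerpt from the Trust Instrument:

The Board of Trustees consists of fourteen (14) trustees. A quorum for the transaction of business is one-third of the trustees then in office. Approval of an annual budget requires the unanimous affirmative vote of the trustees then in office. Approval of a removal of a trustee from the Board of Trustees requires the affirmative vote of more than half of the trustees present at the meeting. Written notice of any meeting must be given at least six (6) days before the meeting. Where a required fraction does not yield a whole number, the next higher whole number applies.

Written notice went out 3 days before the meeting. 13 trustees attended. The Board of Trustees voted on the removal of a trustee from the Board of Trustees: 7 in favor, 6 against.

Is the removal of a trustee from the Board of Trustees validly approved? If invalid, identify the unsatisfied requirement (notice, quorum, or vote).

Notice: 3 days given; 6 required (3 < 6). Not satisfied.
Quorum: 13 present; quorum is 5. Satisfied.
Vote: the removal of a trustee from the Board of Trustees requires a majority of the trustees present (13). A majority of 13 is 7, so 7 affirmative votes are needed; 7 voted in favor. Satisfied.

Invalid — notice requirement not satisfied.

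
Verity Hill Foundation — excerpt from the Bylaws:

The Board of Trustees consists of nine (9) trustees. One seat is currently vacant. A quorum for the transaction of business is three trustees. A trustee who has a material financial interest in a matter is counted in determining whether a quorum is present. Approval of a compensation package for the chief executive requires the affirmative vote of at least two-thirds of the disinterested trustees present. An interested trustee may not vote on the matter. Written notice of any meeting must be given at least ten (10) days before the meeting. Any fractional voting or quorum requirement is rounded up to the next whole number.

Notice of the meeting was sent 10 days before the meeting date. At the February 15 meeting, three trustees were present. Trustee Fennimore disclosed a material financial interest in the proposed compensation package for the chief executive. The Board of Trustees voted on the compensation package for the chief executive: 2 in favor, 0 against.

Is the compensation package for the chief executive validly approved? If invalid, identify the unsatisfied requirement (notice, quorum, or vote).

Valid — all requirements satisfied.

Notice: 10 days given; 10 required (10 ≥ 10). Satisfied.
Quorum: 3 present (interested trustees count toward quorum); quorum is 3. Satisfied.
Vote: the compensation package for the chief executive requires two-thirds of the disinterested trustees present (3 − 1 = 2). 2/3 of 2 = 1.33, rounded up to 2, so 2 affirmative votes are needed; 2 voted in favor. Satisfied.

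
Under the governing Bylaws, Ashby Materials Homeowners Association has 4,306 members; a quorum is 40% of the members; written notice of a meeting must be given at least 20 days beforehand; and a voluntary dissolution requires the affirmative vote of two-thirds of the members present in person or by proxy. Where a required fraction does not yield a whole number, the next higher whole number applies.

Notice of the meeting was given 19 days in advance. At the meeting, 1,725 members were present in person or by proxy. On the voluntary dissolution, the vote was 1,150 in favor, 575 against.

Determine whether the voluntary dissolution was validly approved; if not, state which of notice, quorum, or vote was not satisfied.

Notice: 19 days given; 20 required. Not satisfied.
Quorum: 40% of 4,306 = 1,722.40, rounded up to 1,723; 1,725 present. Satisfied.
Vote: requires two-thirds of those present (1,725); 2/3 of 1725 = 1150, so 1,150 needed; 1,150 in favor. Satisfied.

Invalid — notice requirement not satisfied.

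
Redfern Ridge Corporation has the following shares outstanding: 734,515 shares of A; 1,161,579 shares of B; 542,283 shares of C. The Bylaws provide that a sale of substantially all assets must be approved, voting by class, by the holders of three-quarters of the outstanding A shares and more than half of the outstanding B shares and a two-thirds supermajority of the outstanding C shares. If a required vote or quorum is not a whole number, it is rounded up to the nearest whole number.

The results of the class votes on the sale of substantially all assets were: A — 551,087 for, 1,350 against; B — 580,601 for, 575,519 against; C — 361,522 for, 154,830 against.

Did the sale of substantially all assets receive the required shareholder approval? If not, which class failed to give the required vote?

A: 3/4 of 734515 = 550886.25, rounded up to 550887; 550,887 required, 551,087 in favor — approved.
B: a majority of 1161579 is 580790; 580,790 required, 580,601 in favor — not approved.
C: 2/3 of 542283 = 361522; 361,522 required, 361,522 in favor — approved.

Not approved — the B shares did not give the required vote.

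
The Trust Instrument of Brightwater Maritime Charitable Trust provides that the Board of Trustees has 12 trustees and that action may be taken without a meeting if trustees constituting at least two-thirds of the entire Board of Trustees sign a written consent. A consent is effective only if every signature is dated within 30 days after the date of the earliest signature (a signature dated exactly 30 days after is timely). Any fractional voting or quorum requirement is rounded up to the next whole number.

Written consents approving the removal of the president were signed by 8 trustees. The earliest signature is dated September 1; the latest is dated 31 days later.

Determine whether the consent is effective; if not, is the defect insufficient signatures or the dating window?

Not effective — dating-window requirement not satisfied.

Signatures required: at least two-thirds of 12 — 2/3 of 12 = 8, so 8 needed; 8 signed. Sufficient.
Dating window: the latest signature is 31 days after the earliest; the limit is 30 days. Outside the window.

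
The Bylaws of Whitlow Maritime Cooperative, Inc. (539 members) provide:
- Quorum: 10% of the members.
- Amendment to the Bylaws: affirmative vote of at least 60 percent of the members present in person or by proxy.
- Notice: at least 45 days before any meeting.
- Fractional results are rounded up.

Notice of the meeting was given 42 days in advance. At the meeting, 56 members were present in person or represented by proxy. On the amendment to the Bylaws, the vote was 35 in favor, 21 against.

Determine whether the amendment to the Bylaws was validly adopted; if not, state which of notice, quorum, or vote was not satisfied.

Invalid — notice requirement not satisfied.

Notice: 42 days given; 45 required. Not satisfied.
Quorum: 10% of 539 = 53.90, rounded up to 54; 56 present. Satisfied.
Vote: requires three-fifths of those present (56); 3/5 of 56 = 33.60, rounded up to 34, so 34 needed; 35 in favor. Satisfied.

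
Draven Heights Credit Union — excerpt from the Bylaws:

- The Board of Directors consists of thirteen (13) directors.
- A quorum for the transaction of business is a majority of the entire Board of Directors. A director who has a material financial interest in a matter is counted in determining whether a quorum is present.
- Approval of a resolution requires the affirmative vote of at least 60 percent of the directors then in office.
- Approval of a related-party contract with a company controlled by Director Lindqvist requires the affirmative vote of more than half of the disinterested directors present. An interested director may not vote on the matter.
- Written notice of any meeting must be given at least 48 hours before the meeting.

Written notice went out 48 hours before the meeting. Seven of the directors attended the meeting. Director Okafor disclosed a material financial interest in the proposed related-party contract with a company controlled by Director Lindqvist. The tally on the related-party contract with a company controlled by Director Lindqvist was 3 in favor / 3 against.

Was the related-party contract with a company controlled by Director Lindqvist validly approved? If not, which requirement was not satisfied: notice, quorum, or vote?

Invalid — vote requirement not satisfied.

Notice: 48 hours given; 48 required (48 ≥ 48). Satisfied.
Quorum: 7 present (interested directors count toward quorum); quorum is 7. Satisfied.
Vote: the related-party contract with a company controlled by Director Lindqvist requires a majority of the disinterested directors present (7 − 1 = 6). A majority of 6 is 4, so 4 affirmative votes are needed; 3 voted in favor. Not satisfied.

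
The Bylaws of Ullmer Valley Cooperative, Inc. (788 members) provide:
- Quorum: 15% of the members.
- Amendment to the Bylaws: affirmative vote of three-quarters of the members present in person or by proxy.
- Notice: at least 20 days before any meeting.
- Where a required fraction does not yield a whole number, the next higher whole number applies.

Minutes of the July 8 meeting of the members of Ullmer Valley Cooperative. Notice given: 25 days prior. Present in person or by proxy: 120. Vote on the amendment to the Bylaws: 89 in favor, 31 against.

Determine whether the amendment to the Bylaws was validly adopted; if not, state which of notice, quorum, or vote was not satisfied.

Notice: 25 days given; 20 required. Satisfied.
Quorum: 15% of 788 = 118.20, rounded up to 119; 120 present. Satisfied.
Vote: requires three-fourths of those present (120); 3/4 of 120 = 90, so 90 needed; 89 in favor. Not satisfied.

Invalid — vote requirement not satisfied.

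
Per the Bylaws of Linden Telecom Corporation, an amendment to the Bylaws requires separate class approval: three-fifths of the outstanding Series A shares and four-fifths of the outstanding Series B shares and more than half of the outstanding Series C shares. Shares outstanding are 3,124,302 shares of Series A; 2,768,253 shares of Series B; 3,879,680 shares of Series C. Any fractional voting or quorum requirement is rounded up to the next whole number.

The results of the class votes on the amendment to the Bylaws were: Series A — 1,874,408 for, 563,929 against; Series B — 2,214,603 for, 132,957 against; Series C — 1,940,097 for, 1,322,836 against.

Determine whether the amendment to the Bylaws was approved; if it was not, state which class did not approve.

Not approved — the Series A shares did not give the required vote.

Series A: 3/5 of 3124302 = 1874581.20, rounded up to 1874582; 1,874,582 required, 1,874,408 in favor — not approved.
Series B: 4/5 of 2768253 = 2214602.40, rounded up to 2214603; 2,214,603 required, 2,214,603 in favor — approved.
Series C: a majority of 3879680 is 1939841; 1,939,841 required, 1,940,097 in favor — approved.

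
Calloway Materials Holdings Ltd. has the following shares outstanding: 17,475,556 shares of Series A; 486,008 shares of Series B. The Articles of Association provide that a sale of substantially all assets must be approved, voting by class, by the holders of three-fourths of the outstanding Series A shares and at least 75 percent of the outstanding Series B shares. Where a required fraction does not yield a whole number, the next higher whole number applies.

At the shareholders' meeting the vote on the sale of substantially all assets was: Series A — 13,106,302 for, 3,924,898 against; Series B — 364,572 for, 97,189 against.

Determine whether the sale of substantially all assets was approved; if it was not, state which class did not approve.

Series A: 3/4 of 17475556 = 13106667; 13,106,667 required, 13,106,302 in favor — not approved.
Series B: 3/4 of 486008 = 364506; 364,506 required, 364,572 in favor — approved.

Not approved — the Series A shares did not give the required vote.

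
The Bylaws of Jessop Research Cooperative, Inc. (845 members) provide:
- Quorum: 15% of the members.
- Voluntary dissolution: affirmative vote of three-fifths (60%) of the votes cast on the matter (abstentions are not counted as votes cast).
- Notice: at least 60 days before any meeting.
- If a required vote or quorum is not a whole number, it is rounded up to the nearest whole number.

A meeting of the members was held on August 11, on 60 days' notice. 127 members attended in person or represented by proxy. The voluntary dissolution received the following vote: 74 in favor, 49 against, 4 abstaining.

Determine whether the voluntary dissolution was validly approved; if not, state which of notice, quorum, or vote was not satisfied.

Notice: 60 days given; 60 required. Satisfied.
Quorum: 15% of 845 = 126.75, rounded up to 127; 127 present. Satisfied.
Vote: requires three-fifths of the votes cast (127 − 4 abstaining = 123); 3/5 of 123 = 73.80, rounded up to 74, so 74 needed; 74 in favor. Satisfied.

Valid — all requirements satisfied.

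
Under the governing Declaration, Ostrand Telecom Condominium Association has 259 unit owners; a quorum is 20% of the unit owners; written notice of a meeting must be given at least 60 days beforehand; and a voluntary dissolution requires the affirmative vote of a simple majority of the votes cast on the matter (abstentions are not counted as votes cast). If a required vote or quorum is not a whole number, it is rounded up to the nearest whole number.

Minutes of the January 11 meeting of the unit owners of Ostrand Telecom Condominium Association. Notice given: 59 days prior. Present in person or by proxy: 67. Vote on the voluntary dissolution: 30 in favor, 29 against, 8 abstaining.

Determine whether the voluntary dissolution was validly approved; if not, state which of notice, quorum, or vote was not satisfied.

Invalid — notice requirement not satisfied.

Notice: 59 days given; 60 required. Not satisfied.
Quorum: 20% of 259 = 51.80, rounded up to 52; 67 present. Satisfied.
Vote: requires a majority of the votes cast (67 − 8 abstaining = 59); a majority of 59 is 30, so 30 needed; 30 in favor. Satisfied.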